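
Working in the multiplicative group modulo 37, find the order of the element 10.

3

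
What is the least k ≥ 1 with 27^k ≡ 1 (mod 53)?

ord(27) | φ(53) = 53 − 1 = 52 = 2^2 · 13.
Divisors of 52: 1, 2, 4, 13, 26, 52.
Compute 27^d (mod 53) for the divisors d until we hit 1:
27^1 ≡ 27
27^2 ≡ 40
27^4 ≡ 10
27^13 ≡ 23
27^26 ≡ 52
27^52 ≡ 1
So ord_53(27) = 52.

52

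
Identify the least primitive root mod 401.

φ(401) = 401 − 1 = 400 = 2^4 · 5^2.
g is a primitive root iff g^(400/q) ≢ 1 (mod 401) for each prime q ∈ {2, 5}.
g = 2: 2^200 ≡ 1 — hits 1, so not a primitive root.
g = 3: 3^200 ≡ 400; 3^80 ≡ 72 — none is 1, so 3 is a primitive root.
The smallest primitive root modulo 401 is 3.

3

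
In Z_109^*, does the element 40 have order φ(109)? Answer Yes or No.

Yes

φ(109) = 109 − 1 = 108 = 2^2 · 3^3.
It suffices to check that the order of 40 is not a proper divisor of 108: compute 40^(108/q) for q ∈ {2, 3}.
40^54 ≡ 108 (mod 109)  [q = 2: ≢ 1 ✓]
40^36 ≡ 63 (mod 109)  [q = 3: ≢ 1 ✓]
All checks pass, so 40 has order 108 and is a primitive root modulo 109.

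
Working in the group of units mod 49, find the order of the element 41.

Since 41 ∈ (Z/49Z)^×, its order divides φ(49) = φ(7^2) = 7·(7−1) = 42 = 2 · 3 · 7.
Divisors of 42: 1, 2, 3, 6, 7, 14, 21, 42.
Evaluate successive powers at the divisors of 42:
41^1 ≡ 41
41^2 ≡ 15
41^3 ≡ 27
41^6 ≡ 43
41^7 ≡ 48
41^14 ≡ 1
The smallest such exponent is 14, so the order of 41 is 14.

14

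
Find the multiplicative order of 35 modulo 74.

36

ord(35) | φ(74) = φ(2)·φ(37) = 1·36 = 36 = 2^2 · 3^2.
Divisors of 36: 1, 2, 3, 4, 6, 9, 12, 18, 36.
Compute 35^d (mod 74) for the divisors d until we hit 1:
35^1 ≡ 35 (mod 74)
35^2 ≡ 41 (mod 74)
35^3 ≡ 29 (mod 74)
35^4 ≡ 53 (mod 74)
35^6 ≡ 27 (mod 74)
35^9 ≡ 43 (mod 74)
35^12 ≡ 63 (mod 74)
35^18 ≡ 73 (mod 74)
35^36 ≡ 1 (mod 74) ✓
The smallest such exponent is 36, so the order of 35 is 36.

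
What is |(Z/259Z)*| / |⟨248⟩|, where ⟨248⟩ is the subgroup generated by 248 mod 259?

ord(248) | φ(259) = φ(7·37) = (7−1)·(37−1) = 6·36 = 216 = 2^3 · 3^3.
Divisors of 216: 1, 2, 3, 4, 6, 8, 9, 12, 18, 24, 27, 36, 54, 72, 108, 216.
Test each divisor d:
248^1 ≡ 248
248^2 ≡ 121
248^3 ≡ 223
248^4 ≡ 137
248^6 ≡ 1
The order of 248 is 6, so the subgroup it generates has 6 elements.
The index is φ(259) / ord(248) = 216 / 6 = 36.

36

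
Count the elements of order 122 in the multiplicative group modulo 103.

0

φ(103) = 103 − 1 = 102 = 2 · 3 · 17.
(Z/103Z)^× is cyclic (|G| = 102); a cyclic group of order m has exactly φ(d) elements of each order d | m, and none otherwise.
Since 122 ∤ 102, the count is 0.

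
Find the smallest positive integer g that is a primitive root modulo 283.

3

φ(283) = 283 − 1 = 282 = 2 · 3 · 47.
Test candidates g = 2, 3, … against the prime factors q ∈ {2, 3, 47} of φ(283): g is a generator iff g^(282/q) ≢ 1 for every such q.
g = 2: 2^141 ≡ 282; 2^94 ≡ 1 — hits 1, so not a primitive root.
g = 3: 3^141 ≡ 282; 3^94 ≡ 238; 3^6 ≡ 163 — none is 1, so 3 is a primitive root.
Hence the least primitive root of 283 is 3.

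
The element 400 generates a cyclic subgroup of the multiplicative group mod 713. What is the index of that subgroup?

4

ord(400) | φ(713) = φ(23·31) = (23−1)·(31−1) = 22·30 = 660 = 2^2 · 3 · 5 · 11.
Divisors of 660: 1, 2, 3, 4, 5, 6, 10, 11, 12, 15, 20, 22, 30, 33, 44, 55, 60, 66, 110, 132, 165, 220, 330, 660.
Evaluate successive powers at the divisors of 660:
400^1 ≡ 400 (mod 713)
400^2 ≡ 288 (mod 713)
400^3 ≡ 407 (mod 713)
400^4 ≡ 236 (mod 713)
400^5 ≡ 284 (mod 713)
400^6 ≡ 233 (mod 713)
400^10 ≡ 87 (mod 713)
400^11 ≡ 576 (mod 713)
400^12 ≡ 101 (mod 713)
400^15 ≡ 466 (mod 713)
400^20 ≡ 439 (mod 713)
400^22 ≡ 231 (mod 713)
400^30 ≡ 404 (mod 713)
400^33 ≡ 438 (mod 713)
400^44 ≡ 599 (mod 713)
400^55 ≡ 645 (mod 713)
400^60 ≡ 652 (mod 713)
400^66 ≡ 47 (mod 713)
400^110 ≡ 346 (mod 713)
400^132 ≡ 70 (mod 713)
400^165 ≡ 1 (mod 713) ✓
So ord_713(400) = 165, hence |⟨400⟩| = 165.
[(Z/713Z)^× : ⟨400⟩] = 660/165 = 4.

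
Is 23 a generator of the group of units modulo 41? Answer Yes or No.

No

φ(41) = 41 − 1 = 40 = 2^3 · 5.
Test 23^(40/q) mod 41 for each prime factor q of 40:
23^20 ≡ 1 (mod 41)  [q = 2: ≡ 1 ✗]
23^8 ≡ 10 (mod 41)  [q = 5: ≢ 1 ✓]
Since 23^20 ≡ 1, the order of 23 divides 20 < 40, so 23 is not a primitive root.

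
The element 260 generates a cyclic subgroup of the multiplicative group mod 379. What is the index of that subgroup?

27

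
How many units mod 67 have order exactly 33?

20

φ(67) = 67 − 1 = 66 = 2 · 3 · 11.
(Z/67Z)^× is cyclic (|G| = 66); a cyclic group of order m has exactly φ(d) elements of each order d | m, and none otherwise.
33 = 3 · 11 divides 66, and φ(33) = 20.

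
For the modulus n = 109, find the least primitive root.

φ(109) = 109 − 1 = 108 = 2^2 · 3^3.
g is a primitive root iff g^(108/q) ≢ 1 (mod 109) for each prime q ∈ {2, 3}.
g = 2: 2^54 ≡ 108; 2^36 ≡ 1 — hits 1, so not a primitive root.
g = 3: 3^54 ≡ 1 — hits 1, so not a primitive root.
g = 4: 4^54 ≡ 1 — hits 1, so not a primitive root.
g = 5: 5^54 ≡ 1 — hits 1, so not a primitive root.
g = 6: 6^54 ≡ 108; 6^36 ≡ 63 — none is 1, so 6 is a primitive root.
So 6 is the smallest generator of (Z/109Z)^×.

6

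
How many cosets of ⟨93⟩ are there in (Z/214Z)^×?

1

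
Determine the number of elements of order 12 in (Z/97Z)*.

4

φ(97) = 97 − 1 = 96 = 2^5 · 3.
(Z/97Z)^× is cyclic (|G| = 96); a cyclic group of order m has exactly φ(d) elements of each order d | m, and none otherwise.
12 = 2^2 · 3 divides 96, and φ(12) = 4.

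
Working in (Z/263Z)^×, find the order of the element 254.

The order of 254 must divide φ(263) = 263 − 1 = 262 = 2 · 131.
Divisors of 262: 1, 2, 131, 262.
Evaluate successive powers at the divisors of 262:
254^1 ≡ 254
254^2 ≡ 81
254^131 ≡ 262
254^262 ≡ 1
Hence ord(254) = 262.

262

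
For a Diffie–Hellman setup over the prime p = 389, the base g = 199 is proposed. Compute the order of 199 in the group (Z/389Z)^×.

388

Since 199 ∈ (Z/389Z)^×, its order divides φ(389) = 389 − 1 = 388 = 2^2 · 97.
Divisors of 388: 1, 2, 4, 97, 194, 388.
Evaluate successive powers at the divisors of 388:
199^1 ≡ 199
199^2 ≡ 312
199^4 ≡ 94
199^97 ≡ 115
199^194 ≡ 388
199^388 ≡ 1
So ord_389(199) = 388.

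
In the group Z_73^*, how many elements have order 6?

2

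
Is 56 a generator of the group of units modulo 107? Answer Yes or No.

No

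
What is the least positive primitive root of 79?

3

φ(79) = 79 − 1 = 78 = 2 · 3 · 13.
g is a primitive root iff g^(78/q) ≢ 1 (mod 79) for each prime q ∈ {2, 3, 13}.
g = 2: 2^39 ≡ 1 — hits 1, so not a primitive root.
g = 3: 3^39 ≡ 78; 3^26 ≡ 23; 3^6 ≡ 18 — none is 1, so 3 is a primitive root.
Hence the least primitive root of 79 is 3.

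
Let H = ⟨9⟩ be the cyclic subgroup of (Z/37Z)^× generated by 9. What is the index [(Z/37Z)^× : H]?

ord(9) | φ(37) = 37 − 1 = 36 = 2^2 · 3^2.
Divisors of 36: 1, 2, 3, 4, 6, 9, 12, 18, 36.
Evaluate successive powers at the divisors of 36:
9^1 ≡ 9 (mod 37)
9^2 ≡ 7 (mod 37)
9^3 ≡ 26 (mod 37)
9^4 ≡ 12 (mod 37)
9^6 ≡ 10 (mod 37)
9^9 ≡ 1 (mod 37) ✓
The order of 9 is 9, so the subgroup it generates has 9 elements.
The index is φ(37) / ord(9) = 36 / 9 = 4.

4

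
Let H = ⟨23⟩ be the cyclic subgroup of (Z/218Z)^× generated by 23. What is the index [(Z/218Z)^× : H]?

The order of 23 must divide φ(218) = φ(2)·φ(109) = 1·108 = 108 = 2^2 · 3^3.
Divisors of 108: 1, 2, 3, 4, 6, 9, 12, 18, 27, 36, 54, 108.
Compute 23^d (mod 218) for the divisors d until we hit 1:
23^1 ≡ 23 (mod 218)
23^2 ≡ 93 (mod 218)
23^3 ≡ 177 (mod 218)
23^4 ≡ 147 (mod 218)
23^6 ≡ 155 (mod 218)
23^9 ≡ 185 (mod 218)
23^12 ≡ 45 (mod 218)
23^18 ≡ 217 (mod 218)
23^27 ≡ 33 (mod 218)
23^36 ≡ 1 (mod 218) ✓
The order of 23 is 36, so the subgroup it generates has 36 elements.
[(Z/218Z)^× : ⟨23⟩] = 108/36 = 3.

3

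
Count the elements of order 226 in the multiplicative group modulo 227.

φ(227) = 227 − 1 = 226 = 2 · 113.
(Z/227Z)^× is cyclic (|G| = 226); a cyclic group of order m has exactly φ(d) elements of each order d | m, and none otherwise.
226 = 2 · 113 divides 226, and φ(226) = 112.

112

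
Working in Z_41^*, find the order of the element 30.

40

The order of 30 must divide φ(41) = 41 − 1 = 40 = 2^3 · 5.
Divisors of 40: 1, 2, 4, 5, 8, 10, 20, 40.
Test each divisor d:
30^1 ≡ 30 (mod 41)
30^2 ≡ 39 (mod 41)
30^4 ≡ 4 (mod 41)
30^5 ≡ 38 (mod 41)
30^8 ≡ 16 (mod 41)
30^10 ≡ 9 (mod 41)
30^20 ≡ 40 (mod 41)
30^40 ≡ 1 (mod 41) ✓
Therefore the multiplicative order of 30 modulo 41 is 40.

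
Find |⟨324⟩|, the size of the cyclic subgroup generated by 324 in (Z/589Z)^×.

15

Since 324 ∈ (Z/589Z)^×, its order divides φ(589) = φ(19·31) = (19−1)·(31−1) = 18·30 = 540 = 2^2 · 3^3 · 5.
Divisors of 540: 1, 2, 3, 4, 5, 6, 9, 10, 12, 15, 18, 20, 27, 30, 36, 45, 54, 60, 90, 108, 135, 180, 270, 540.
Evaluate successive powers at the divisors of 540:
324^1 ≡ 324
324^2 ≡ 134
324^3 ≡ 419
324^4 ≡ 286
324^5 ≡ 191
324^6 ≡ 39
324^9 ≡ 438
324^10 ≡ 552
324^12 ≡ 343
324^15 ≡ 1
The smallest such exponent is 15, so the order of 324 is 15.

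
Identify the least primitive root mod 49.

3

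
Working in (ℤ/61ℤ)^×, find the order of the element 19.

30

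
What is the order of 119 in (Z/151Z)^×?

Since 119 ∈ (Z/151Z)^×, its order divides φ(151) = 151 − 1 = 150 = 2 · 3 · 5^2.
Divisors of 150: 1, 2, 3, 5, 6, 10, 15, 25, 30, 50, 75, 150.
Test each divisor d:
119^1 ≡ 119 (mod 151)
119^2 ≡ 118 (mod 151)
119^3 ≡ 150 (mod 151)
119^5 ≡ 33 (mod 151)
119^6 ≡ 1 (mod 151) ✓
Therefore the multiplicative order of 119 modulo 151 is 6.

6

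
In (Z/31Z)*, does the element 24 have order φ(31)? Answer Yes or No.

φ(31) = 31 − 1 = 30 = 2 · 3 · 5.
24 is a primitive root mod 31 iff 24^(φ(31)/q) ≢ 1 for every prime q | φ(31), i.e. q ∈ {2, 3, 5}.
24^15 ≡ 30 (mod 31)  [q = 2: ≢ 1 ✓]
24^10 ≡ 25 (mod 31)  [q = 3: ≢ 1 ✓]
24^6 ≡ 4 (mod 31)  [q = 5: ≢ 1 ✓]
None equal 1, so ord_31(24) = 30: 24 is a primitive root.

Yes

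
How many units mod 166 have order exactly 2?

1

φ(166) = φ(2)·φ(83) = 1·82 = 82 = 2 · 41.
Since (Z/166Z)^× is cyclic of order 82, the number of elements of order d is φ(d) when d | 82 and 0 otherwise.
2 | 82, and φ(2) = 2 − 1 = 1.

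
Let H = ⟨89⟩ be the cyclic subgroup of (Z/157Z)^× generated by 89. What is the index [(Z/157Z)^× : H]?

The order of 89 must divide φ(157) = 157 − 1 = 156 = 2^2 · 3 · 13.
Divisors of 156: 1, 2, 3, 4, 6, 12, 13, 26, 39, 52, 78, 156.
Check 89^d mod 157 for each divisor in increasing order:
89^1 ≡ 89
89^2 ≡ 71
89^3 ≡ 39
89^4 ≡ 17
89^6 ≡ 108
89^12 ≡ 46
89^13 ≡ 12
89^26 ≡ 144
89^39 ≡ 1
Thus |⟨89⟩| = ord(89) = 39.
Index = |(Z/157Z)^×| / |⟨89⟩| = 156 / 39 = 4.

4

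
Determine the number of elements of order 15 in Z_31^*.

φ(31) = 31 − 1 = 30 = 2 · 3 · 5.
In a cyclic group of order 30, there are φ(d) elements of order d for each divisor d of 30, and zero for non-divisors.
15 = 3 · 5 divides 30, and φ(15) = 8.

8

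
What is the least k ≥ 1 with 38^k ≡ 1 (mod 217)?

30

Since 38 ∈ (Z/217Z)^×, its order divides φ(217) = φ(7·31) = (7−1)·(31−1) = 6·30 = 180 = 2^2 · 3^2 · 5.
Divisors of 180: 1, 2, 3, 4, 5, 6, 9, 10, 12, 15, 18, 20, 30, 36, 45, 60, 90, 180.
Check 38^d mod 217 for each divisor in increasing order:
38^1 ≡ 38
38^2 ≡ 142
38^3 ≡ 188
38^4 ≡ 200
38^5 ≡ 5
38^6 ≡ 190
38^9 ≡ 132
38^10 ≡ 25
38^12 ≡ 78
38^15 ≡ 125
38^18 ≡ 64
38^20 ≡ 191
38^30 ≡ 1
Therefore the multiplicative order of 38 modulo 217 is 30.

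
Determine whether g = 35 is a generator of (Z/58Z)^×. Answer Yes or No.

No

φ(58) = φ(2)·φ(29) = 1·28 = 28 = 2^2 · 7.
An element g generates (Z/58Z)^× iff g^(28/q) ≢ 1 (mod 58) for each prime q ∈ {2, 7}.
35^14 ≡ 1 (mod 58)  [q = 2: ≡ 1 ✗]
35^4 ≡ 49 (mod 58)  [q = 7: ≢ 1 ✓]
The check at q = 2 fails, so 35 generates a proper subgroup.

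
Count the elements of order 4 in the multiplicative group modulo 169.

2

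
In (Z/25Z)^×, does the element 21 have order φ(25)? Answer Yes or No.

No

φ(25) = φ(5^2) = 5·(5−1) = 20 = 2^2 · 5.
It suffices to check that the order of 21 is not a proper divisor of 20: compute 21^(20/q) for q ∈ {2, 5}.
21^10 ≡ 1 (mod 25)  [q = 2: ≡ 1 ✗]
21^4 ≡ 6 (mod 25)  [q = 5: ≢ 1 ✓]
The check at q = 2 fails, so 21 generates a proper subgroup.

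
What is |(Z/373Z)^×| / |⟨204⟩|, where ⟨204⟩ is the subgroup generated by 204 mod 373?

6

The order of 204 must divide φ(373) = 373 − 1 = 372 = 2^2 · 3 · 31.
Divisors of 372: 1, 2, 3, 4, 6, 12, 31, 62, 93, 124, 186, 372.
Check 204^d mod 373 for each divisor in increasing order:
204^1 ≡ 204
204^2 ≡ 213
204^3 ≡ 184
204^4 ≡ 236
204^6 ≡ 286
204^12 ≡ 109
204^31 ≡ 372
204^62 ≡ 1
The order of 204 is 62, so the subgroup it generates has 62 elements.
[(Z/373Z)^× : ⟨204⟩] = 372/62 = 6.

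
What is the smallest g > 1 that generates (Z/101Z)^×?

φ(101) = 101 − 1 = 100 = 2^2 · 5^2.
g is a primitive root iff g^(100/q) ≢ 1 (mod 101) for each prime q ∈ {2, 5}.
g = 2: 2^50 ≡ 100; 2^20 ≡ 95 — none is 1, so 2 is a primitive root.
The smallest primitive root modulo 101 is 2.

2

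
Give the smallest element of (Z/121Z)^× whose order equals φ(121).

φ(121) = φ(11^2) = 11·(11−1) = 110 = 2 · 5 · 11.
g is a primitive root iff g^(110/q) ≢ 1 (mod 121) for each prime q ∈ {2, 5, 11}.
g = 2: 2^55 ≡ 120; 2^22 ≡ 81; 2^10 ≡ 56 — none is 1, so 2 is a primitive root.
So 2 is the smallest generator of (Z/121Z)^×.

2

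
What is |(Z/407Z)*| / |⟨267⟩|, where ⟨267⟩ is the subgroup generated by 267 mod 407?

6

By Lagrange's theorem, ord_407(267) divides φ(407) = φ(11·37) = (11−1)·(37−1) = 10·36 = 360 = 2^3 · 3^2 · 5.
Divisors of 360: 1, 2, 3, 4, 5, 6, 8, 9, 10, 12, 15, 18, 20, 24, 30, 36, 40, 45, 60, 72, 90, 120, 180, 360.
Test each divisor d:
267^1 ≡ 267 (mod 407)
267^2 ≡ 64 (mod 407)
267^3 ≡ 401 (mod 407)
267^4 ≡ 26 (mod 407)
267^5 ≡ 23 (mod 407)
267^6 ≡ 36 (mod 407)
267^8 ≡ 269 (mod 407)
267^9 ≡ 191 (mod 407)
267^10 ≡ 122 (mod 407)
267^12 ≡ 75 (mod 407)
267^15 ≡ 364 (mod 407)
267^18 ≡ 258 (mod 407)
267^20 ≡ 232 (mod 407)
267^24 ≡ 334 (mod 407)
267^30 ≡ 221 (mod 407)
267^36 ≡ 223 (mod 407)
267^40 ≡ 100 (mod 407)
267^45 ≡ 265 (mod 407)
267^60 ≡ 1 (mod 407) ✓
So ord_407(267) = 60, hence |⟨267⟩| = 60.
The index is φ(407) / ord(267) = 360 / 60 = 6.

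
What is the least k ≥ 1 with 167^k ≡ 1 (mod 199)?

198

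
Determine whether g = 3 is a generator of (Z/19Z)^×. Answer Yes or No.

Yes

φ(19) = 19 − 1 = 18 = 2 · 3^2.
3 is a primitive root mod 19 iff 3^(φ(19)/q) ≢ 1 for every prime q | φ(19), i.e. q ∈ {2, 3}.
3^9 ≡ 18 (mod 19)  [q = 2: ≢ 1 ✓]
3^6 ≡ 7 (mod 19)  [q = 3: ≢ 1 ✓]
Every test exponent gives a nontrivial residue, hence 3 generates the full group.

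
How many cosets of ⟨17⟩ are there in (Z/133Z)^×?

6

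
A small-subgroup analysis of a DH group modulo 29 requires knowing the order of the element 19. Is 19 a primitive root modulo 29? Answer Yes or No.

φ(29) = 29 − 1 = 28 = 2^2 · 7.
Test 19^(28/q) mod 29 for each prime factor q of 28:
19^14 ≡ 28 (mod 29)  [q = 2: ≢ 1 ✓]
19^4 ≡ 24 (mod 29)  [q = 7: ≢ 1 ✓]
Every test exponent gives a nontrivial residue, hence 19 generates the full group.

Yes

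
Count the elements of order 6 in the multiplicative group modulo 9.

2

φ(9) = φ(3^2) = 3·(3−1) = 6 = 2 · 3.
In a cyclic group of order 6, there are φ(d) elements of order d for each divisor d of 6, and zero for non-divisors.
6 = 2 · 3 divides 6, and φ(6) = 2.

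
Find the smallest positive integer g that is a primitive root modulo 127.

φ(127) = 127 − 1 = 126 = 2 · 3^2 · 7.
Test candidates g = 2, 3, … against the prime factors q ∈ {2, 3, 7} of φ(127): g is a generator iff g^(126/q) ≢ 1 for every such q.
g = 2: 2^63 ≡ 1 — hits 1, so not a primitive root.
g = 3: 3^63 ≡ 126; 3^42 ≡ 107; 3^18 ≡ 4 — none is 1, so 3 is a primitive root.
The smallest primitive root modulo 127 is 3.

3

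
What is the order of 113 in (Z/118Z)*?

By Lagrange's theorem, ord_118(113) divides φ(118) = φ(2)·φ(59) = 1·58 = 58 = 2 · 29.
Divisors of 58: 1, 2, 29, 58.
Check 113^d mod 118 for each divisor in increasing order:
113^1 ≡ 113 (mod 118)
113^2 ≡ 25 (mod 118)
113^29 ≡ 117 (mod 118)
113^58 ≡ 1 (mod 118) ✓
So ord_118(113) = 58.

58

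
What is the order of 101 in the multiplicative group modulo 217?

ord(101) | φ(217) = φ(7·31) = (7−1)·(31−1) = 6·30 = 180 = 2^2 · 3^2 · 5.
Divisors of 180: 1, 2, 3, 4, 5, 6, 9, 10, 12, 15, 18, 20, 30, 36, 45, 60, 90, 180.
Test each divisor d:
101^1 ≡ 101
101^2 ≡ 2
101^3 ≡ 202
101^4 ≡ 4
101^5 ≡ 187
101^6 ≡ 8
101^9 ≡ 97
101^10 ≡ 32
101^12 ≡ 64
101^15 ≡ 125
101^18 ≡ 78
101^20 ≡ 156
101^30 ≡ 1
The smallest such exponent is 30, so the order of 101 is 30.

30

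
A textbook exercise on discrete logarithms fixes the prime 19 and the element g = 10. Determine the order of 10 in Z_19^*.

ord(10) | φ(19) = 19 − 1 = 18 = 2 · 3^2.
Divisors of 18: 1, 2, 3, 6, 9, 18.
Check 10^d mod 19 for each divisor in increasing order:
10^1 ≡ 10
10^2 ≡ 5
10^3 ≡ 12
10^6 ≡ 11
10^9 ≡ 18
10^18 ≡ 1
So ord_19(10) = 18.

18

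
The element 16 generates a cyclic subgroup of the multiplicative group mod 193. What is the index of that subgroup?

8

Since 16 ∈ (Z/193Z)^×, its order divides φ(193) = 193 − 1 = 192 = 2^6 · 3.
Divisors of 192: 1, 2, 3, 4, 6, 8, 12, 16, 24, 32, 48, 64, 96, 192.
Compute 16^d (mod 193) for the divisors d until we hit 1:
16^1 ≡ 16
16^2 ≡ 63
16^3 ≡ 43
16^4 ≡ 109
16^6 ≡ 112
16^8 ≡ 108
16^12 ≡ 192
16^16 ≡ 84
16^24 ≡ 1
Thus |⟨16⟩| = ord(16) = 24.
[(Z/193Z)^× : ⟨16⟩] = 192/24 = 8.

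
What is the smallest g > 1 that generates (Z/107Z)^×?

φ(107) = 107 − 1 = 106 = 2 · 53.
Test candidates g = 2, 3, … against the prime factors q ∈ {2, 53} of φ(107): g is a generator iff g^(106/q) ≢ 1 for every such q.
g = 2: 2^53 ≡ 106; 2^2 ≡ 4 — none is 1, so 2 is a primitive root.
The smallest primitive root modulo 107 is 2.

2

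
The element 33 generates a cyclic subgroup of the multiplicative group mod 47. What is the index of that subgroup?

1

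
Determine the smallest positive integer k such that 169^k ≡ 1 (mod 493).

14

By Lagrange's theorem, ord_493(169) divides φ(493) = φ(17·29) = (17−1)·(29−1) = 16·28 = 448 = 2^6 · 7.
Divisors of 448: 1, 2, 4, 7, 8, 14, 16, 28, 32, 56, 64, 112, 224, 448.
Evaluate successive powers at the divisors of 448:
169^1 ≡ 169 (mod 493)
169^2 ≡ 460 (mod 493)
169^4 ≡ 103 (mod 493)
169^7 ≡ 407 (mod 493)
169^8 ≡ 256 (mod 493)
169^14 ≡ 1 (mod 493) ✓
So ord_493(169) = 14.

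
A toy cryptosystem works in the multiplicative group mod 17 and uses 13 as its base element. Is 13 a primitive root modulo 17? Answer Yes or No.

φ(17) = 17 − 1 = 16 = 2^4.
Test 13^(16/q) mod 17 for each prime factor q of 16:
13^8 ≡ 1 (mod 17)  [q = 2: ≡ 1 ✗]
Since 13^8 ≡ 1, the order of 13 divides 8 < 16, so 13 is not a primitive root.

No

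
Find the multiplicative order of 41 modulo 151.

ord(41) | φ(151) = 151 − 1 = 150 = 2 · 3 · 5^2.
Divisors of 150: 1, 2, 3, 5, 6, 10, 15, 25, 30, 50, 75, 150.
Compute 41^d (mod 151) for the divisors d until we hit 1:
41^1 ≡ 41 (mod 151)
41^2 ≡ 20 (mod 151)
41^3 ≡ 65 (mod 151)
41^5 ≡ 92 (mod 151)
41^6 ≡ 148 (mod 151)
41^10 ≡ 8 (mod 151)
41^15 ≡ 132 (mod 151)
41^25 ≡ 150 (mod 151)
41^30 ≡ 59 (mod 151)
41^50 ≡ 1 (mod 151) ✓
So ord_151(41) = 50.

50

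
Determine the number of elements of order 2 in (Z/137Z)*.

1

φ(137) = 137 − 1 = 136 = 2^3 · 17.
In a cyclic group of order 136, there are φ(d) elements of order d for each divisor d of 136, and zero for non-divisors.
2 | 136, and φ(2) = 2 − 1 = 1.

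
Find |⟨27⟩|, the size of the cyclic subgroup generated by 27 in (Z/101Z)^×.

100

Since 27 ∈ (Z/101Z)^×, its order divides φ(101) = 101 − 1 = 100 = 2^2 · 5^2.
Divisors of 100: 1, 2, 4, 5, 10, 20, 25, 50, 100.
Evaluate successive powers at the divisors of 100:
27^1 ≡ 27 (mod 101)
27^2 ≡ 22 (mod 101)
27^4 ≡ 80 (mod 101)
27^5 ≡ 39 (mod 101)
27^10 ≡ 6 (mod 101)
27^20 ≡ 36 (mod 101)
27^25 ≡ 91 (mod 101)
27^50 ≡ 100 (mod 101)
27^100 ≡ 1 (mod 101) ✓
Therefore the multiplicative order of 27 modulo 101 is 100.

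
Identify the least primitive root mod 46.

5

φ(46) = φ(2)·φ(23) = 1·22 = 22 = 2 · 11.
g is a primitive root iff g^(22/q) ≢ 1 (mod 46) for each prime q ∈ {2, 11}.
g = 2: gcd(2, 46) = 2 > 1, not a unit — skip.
g = 3: 3^11 ≡ 1 — hits 1, so not a primitive root.
g = 4: gcd(4, 46) = 2 > 1, not a unit — skip.
g = 5: 5^11 ≡ 45; 5^2 ≡ 25 — none is 1, so 5 is a primitive root.
Hence the least primitive root of 46 is 5.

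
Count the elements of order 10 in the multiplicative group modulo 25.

4

φ(25) = φ(5^2) = 5·(5−1) = 20 = 2^2 · 5.
Since (Z/25Z)^× is cyclic of order 20, the number of elements of order d is φ(d) when d | 20 and 0 otherwise.
10 = 2 · 5 divides 20, and φ(10) = 4.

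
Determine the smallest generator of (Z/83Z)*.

φ(83) = 83 − 1 = 82 = 2 · 41.
g is a primitive root iff g^(82/q) ≢ 1 (mod 83) for each prime q ∈ {2, 41}.
g = 2: 2^41 ≡ 82; 2^2 ≡ 4 — none is 1, so 2 is a primitive root.
The smallest primitive root modulo 83 is 2.

2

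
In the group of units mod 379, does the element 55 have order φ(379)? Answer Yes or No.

Yes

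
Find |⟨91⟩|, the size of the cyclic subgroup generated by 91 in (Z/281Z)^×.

280

ord(91) | φ(281) = 281 − 1 = 280 = 2^3 · 5 · 7.
Divisors of 280: 1, 2, 4, 5, 7, 8, 10, 14, 20, 28, 35, 40, 56, 70, 140, 280.
Test each divisor d:
91^1 ≡ 91
91^2 ≡ 132
91^4 ≡ 2
91^5 ≡ 182
91^7 ≡ 139
91^8 ≡ 4
91^10 ≡ 247
91^14 ≡ 213
91^20 ≡ 32
91^28 ≡ 128
91^35 ≡ 89
91^40 ≡ 181
91^56 ≡ 86
91^70 ≡ 53
91^140 ≡ 280
91^280 ≡ 1
So ord_281(91) = 280.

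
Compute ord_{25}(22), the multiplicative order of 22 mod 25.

20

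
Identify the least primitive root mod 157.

5

φ(157) = 157 − 1 = 156 = 2^2 · 3 · 13.
g is a primitive root iff g^(156/q) ≢ 1 (mod 157) for each prime q ∈ {2, 3, 13}.
g = 2: 2^78 ≡ 156; 2^52 ≡ 1 — hits 1, so not a primitive root.
g = 3: 3^78 ≡ 1 — hits 1, so not a primitive root.
g = 4: 4^78 ≡ 1 — hits 1, so not a primitive root.
g = 5: 5^78 ≡ 156; 5^52 ≡ 12; 5^12 ≡ 130 — none is 1, so 5 is a primitive root.
Hence the least primitive root of 157 is 5.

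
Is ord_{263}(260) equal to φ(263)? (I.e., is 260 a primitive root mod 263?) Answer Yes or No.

Yes

φ(263) = 263 − 1 = 262 = 2 · 131.
260 is a primitive root mod 263 iff 260^(φ(263)/q) ≢ 1 for every prime q | φ(263), i.e. q ∈ {2, 131}.
260^131 ≡ 262 (mod 263)  [q = 2: ≢ 1 ✓]
260^2 ≡ 9 (mod 263)  [q = 131: ≢ 1 ✓]
All checks pass, so 260 has order 262 and is a primitive root modulo 263.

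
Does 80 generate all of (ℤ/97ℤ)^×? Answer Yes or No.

Yes

φ(97) = 97 − 1 = 96 = 2^5 · 3.
80 is a primitive root mod 97 iff 80^(φ(97)/q) ≢ 1 for every prime q | φ(97), i.e. q ∈ {2, 3}.
80^48 ≡ 96 (mod 97)  [q = 2: ≢ 1 ✓]
80^32 ≡ 61 (mod 97)  [q = 3: ≢ 1 ✓]
None equal 1, so ord_97(80) = 96: 80 is a primitive root.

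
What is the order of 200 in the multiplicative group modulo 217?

15

Since 200 ∈ (Z/217Z)^×, its order divides φ(217) = φ(7·31) = (7−1)·(31−1) = 6·30 = 180 = 2^2 · 3^2 · 5.
Divisors of 180: 1, 2, 3, 4, 5, 6, 9, 10, 12, 15, 18, 20, 30, 36, 45, 60, 90, 180.
Check 200^d mod 217 for each divisor in increasing order:
200^1 ≡ 200 (mod 217)
200^2 ≡ 72 (mod 217)
200^3 ≡ 78 (mod 217)
200^4 ≡ 193 (mod 217)
200^5 ≡ 191 (mod 217)
200^6 ≡ 8 (mod 217)
200^9 ≡ 190 (mod 217)
200^10 ≡ 25 (mod 217)
200^12 ≡ 64 (mod 217)
200^15 ≡ 1 (mod 217) ✓
The smallest such exponent is 15, so the order of 200 is 15.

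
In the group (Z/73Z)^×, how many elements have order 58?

0

φ(73) = 73 − 1 = 72 = 2^3 · 3^2.
In a cyclic group of order 72, there are φ(d) elements of order d for each divisor d of 72, and zero for non-divisors.
Here 72 is not a multiple of 58, so there are no elements of order 58.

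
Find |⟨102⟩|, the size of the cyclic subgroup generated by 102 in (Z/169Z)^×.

Since 102 ∈ (Z/169Z)^×, its order divides φ(169) = φ(13^2) = 13·(13−1) = 156 = 2^2 · 3 · 13.
Divisors of 156: 1, 2, 3, 4, 6, 12, 13, 26, 39, 52, 78, 156.
Compute 102^d (mod 169) for the divisors d until we hit 1:
102^1 ≡ 102 (mod 169)
102^2 ≡ 95 (mod 169)
102^3 ≡ 57 (mod 169)
102^4 ≡ 68 (mod 169)
102^6 ≡ 38 (mod 169)
102^12 ≡ 92 (mod 169)
102^13 ≡ 89 (mod 169)
102^26 ≡ 147 (mod 169)
102^39 ≡ 70 (mod 169)
102^52 ≡ 146 (mod 169)
102^78 ≡ 168 (mod 169)
102^156 ≡ 1 (mod 169) ✓
So ord_169(102) = 156.

156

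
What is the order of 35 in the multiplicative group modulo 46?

The order of 35 must divide φ(46) = φ(2)·φ(23) = 1·22 = 22 = 2 · 11.
Divisors of 22: 1, 2, 11, 22.
Check 35^d mod 46 for each divisor in increasing order:
35^1 ≡ 35
35^2 ≡ 29
35^11 ≡ 1
So ord_46(35) = 11.

11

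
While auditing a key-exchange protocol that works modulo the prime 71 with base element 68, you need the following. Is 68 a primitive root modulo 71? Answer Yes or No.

Yes

φ(71) = 71 − 1 = 70 = 2 · 5 · 7.
68 is a primitive root mod 71 iff 68^(φ(71)/q) ≢ 1 for every prime q | φ(71), i.e. q ∈ {2, 5, 7}.
68^35 ≡ 70 (mod 71)  [q = 2: ≢ 1 ✓]
68^14 ≡ 54 (mod 71)  [q = 5: ≢ 1 ✓]
68^10 ≡ 48 (mod 71)  [q = 7: ≢ 1 ✓]
None equal 1, so ord_71(68) = 70: 68 is a primitive root.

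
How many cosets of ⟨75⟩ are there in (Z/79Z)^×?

Since 75 ∈ (Z/79Z)^×, its order divides φ(79) = 79 − 1 = 78 = 2 · 3 · 13.
Divisors of 78: 1, 2, 3, 6, 13, 26, 39, 78.
Evaluate successive powers at the divisors of 78:
75^1 ≡ 75
75^2 ≡ 16
75^3 ≡ 15
75^6 ≡ 67
75^13 ≡ 56
75^26 ≡ 55
75^39 ≡ 78
75^78 ≡ 1
Thus |⟨75⟩| = ord(75) = 78.
The index is φ(79) / ord(75) = 78 / 78 = 1.

1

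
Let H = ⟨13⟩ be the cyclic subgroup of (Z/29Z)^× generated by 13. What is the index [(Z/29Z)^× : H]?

2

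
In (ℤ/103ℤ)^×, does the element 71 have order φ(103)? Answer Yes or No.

Yes

φ(103) = 103 − 1 = 102 = 2 · 3 · 17.
It suffices to check that the order of 71 is not a proper divisor of 102: compute 71^(102/q) for q ∈ {2, 3, 17}.
71^51 ≡ 102 (mod 103)  [q = 2: ≢ 1 ✓]
71^34 ≡ 56 (mod 103)  [q = 3: ≢ 1 ✓]
71^6 ≡ 93 (mod 103)  [q = 17: ≢ 1 ✓]
None equal 1, so ord_103(71) = 102: 71 is a primitive root.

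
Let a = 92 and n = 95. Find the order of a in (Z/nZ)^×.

36

ord(92) | φ(95) = φ(5·19) = (5−1)·(19−1) = 4·18 = 72 = 2^3 · 3^2.
Divisors of 72: 1, 2, 3, 4, 6, 8, 9, 12, 18, 24, 36, 72.
Test each divisor d:
92^1 ≡ 92
92^2 ≡ 9
92^3 ≡ 68
92^4 ≡ 81
92^6 ≡ 64
92^8 ≡ 6
92^9 ≡ 77
92^12 ≡ 11
92^18 ≡ 39
92^24 ≡ 26
92^36 ≡ 1
The smallest such exponent is 36, so the order of 92 is 36.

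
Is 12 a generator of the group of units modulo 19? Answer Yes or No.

No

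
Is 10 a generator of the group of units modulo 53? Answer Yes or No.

No

φ(53) = 53 − 1 = 52 = 2^2 · 13.
Test 10^(52/q) mod 53 for each prime factor q of 52:
10^26 ≡ 1 (mod 53)  [q = 2: ≡ 1 ✗]
10^4 ≡ 36 (mod 53)  [q = 13: ≢ 1 ✓]
10^26 ≡ 1 shows ord(10) | 26, strictly less than φ(53); not a primitive root.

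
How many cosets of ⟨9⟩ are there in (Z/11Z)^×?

2

ord(9) | φ(11) = 11 − 1 = 10 = 2 · 5.
Divisors of 10: 1, 2, 5, 10.
Check 9^d mod 11 for each divisor in increasing order:
9^1 ≡ 9
9^2 ≡ 4
9^5 ≡ 1
The order of 9 is 5, so the subgroup it generates has 5 elements.
[(Z/11Z)^× : ⟨9⟩] = 10/5 = 2.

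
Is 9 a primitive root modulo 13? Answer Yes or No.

φ(13) = 13 − 1 = 12 = 2^2 · 3.
An element g generates (Z/13Z)^× iff g^(12/q) ≢ 1 (mod 13) for each prime q ∈ {2, 3}.
9^6 ≡ 1 (mod 13)  [q = 2: ≡ 1 ✗]
9^4 ≡ 9 (mod 13)  [q = 3: ≢ 1 ✓]
The check at q = 2 fails, so 9 generates a proper subgroup.

No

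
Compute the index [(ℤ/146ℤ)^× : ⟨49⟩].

6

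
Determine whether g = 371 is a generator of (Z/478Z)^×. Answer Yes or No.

φ(478) = φ(2)·φ(239) = 1·238 = 238 = 2 · 7 · 17.
It suffices to check that the order of 371 is not a proper divisor of 238: compute 371^(238/q) for q ∈ {2, 7, 17}.
371^119 ≡ 1 (mod 478)  [q = 2: ≡ 1 ✗]
371^34 ≡ 1 (mod 478)  [q = 7: ≡ 1 ✗]
371^14 ≡ 101 (mod 478)  [q = 17: ≢ 1 ✓]
Since 371^119 ≡ 1, the order of 371 divides 119 < 238, so 371 is not a primitive root.

No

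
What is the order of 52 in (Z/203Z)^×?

The order of 52 must divide φ(203) = φ(7·29) = (7−1)·(29−1) = 6·28 = 168 = 2^3 · 3 · 7.
Divisors of 168: 1, 2, 3, 4, 6, 7, 8, 12, 14, 21, 24, 28, 42, 56, 84, 168.
Evaluate successive powers at the divisors of 168:
52^1 ≡ 52 (mod 203)
52^2 ≡ 65 (mod 203)
52^3 ≡ 132 (mod 203)
52^4 ≡ 165 (mod 203)
52^6 ≡ 169 (mod 203)
52^7 ≡ 59 (mod 203)
52^8 ≡ 23 (mod 203)
52^12 ≡ 141 (mod 203)
52^14 ≡ 30 (mod 203)
52^21 ≡ 146 (mod 203)
52^24 ≡ 190 (mod 203)
52^28 ≡ 88 (mod 203)
52^42 ≡ 1 (mod 203) ✓
The smallest such exponent is 42, so the order of 52 is 42.

42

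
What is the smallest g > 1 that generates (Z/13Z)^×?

φ(13) = 13 − 1 = 12 = 2^2 · 3.
Test candidates g = 2, 3, … against the prime factors q ∈ {2, 3} of φ(13): g is a generator iff g^(12/q) ≢ 1 for every such q.
g = 2: 2^6 ≡ 12; 2^4 ≡ 3 — none is 1, so 2 is a primitive root.
So 2 is the smallest generator of (Z/13Z)^×.

2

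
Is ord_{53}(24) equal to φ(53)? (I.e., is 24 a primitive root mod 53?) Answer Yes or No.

No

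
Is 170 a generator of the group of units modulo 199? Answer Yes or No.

Yes

φ(199) = 199 − 1 = 198 = 2 · 3^2 · 11.
It suffices to check that the order of 170 is not a proper divisor of 198: compute 170^(198/q) for q ∈ {2, 3, 11}.
170^99 ≡ 198 (mod 199)  [q = 2: ≢ 1 ✓]
170^66 ≡ 106 (mod 199)  [q = 3: ≢ 1 ✓]
170^18 ≡ 62 (mod 199)  [q = 11: ≢ 1 ✓]
Every test exponent gives a nontrivial residue, hence 170 generates the full group.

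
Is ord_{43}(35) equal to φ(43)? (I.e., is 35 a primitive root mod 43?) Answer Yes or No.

φ(43) = 43 − 1 = 42 = 2 · 3 · 7.
An element g generates (Z/43Z)^× iff g^(42/q) ≢ 1 (mod 43) for each prime q ∈ {2, 3, 7}.
35^21 ≡ 1 (mod 43)  [q = 2: ≡ 1 ✗]
35^14 ≡ 1 (mod 43)  [q = 3: ≡ 1 ✗]
35^6 ≡ 16 (mod 43)  [q = 7: ≢ 1 ✓]
35^21 ≡ 1 shows ord(35) | 21, strictly less than φ(43); not a primitive root.

No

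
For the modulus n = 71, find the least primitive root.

7

φ(71) = 71 − 1 = 70 = 2 · 5 · 7.
Test candidates g = 2, 3, … against the prime factors q ∈ {2, 5, 7} of φ(71): g is a generator iff g^(70/q) ≢ 1 for every such q.
g = 2: 2^35 ≡ 1 — hits 1, so not a primitive root.
g = 3: 3^35 ≡ 1 — hits 1, so not a primitive root.
g = 4: 4^35 ≡ 1 — hits 1, so not a primitive root.
g = 5: 5^35 ≡ 1 — hits 1, so not a primitive root.
g = 6: 6^35 ≡ 1 — hits 1, so not a primitive root.
g = 7: 7^35 ≡ 70; 7^14 ≡ 54; 7^10 ≡ 45 — none is 1, so 7 is a primitive root.
Hence the least primitive root of 71 is 7.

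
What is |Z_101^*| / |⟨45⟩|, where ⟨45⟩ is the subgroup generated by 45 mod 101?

2

The order of 45 must divide φ(101) = 101 − 1 = 100 = 2^2 · 5^2.
Divisors of 100: 1, 2, 4, 5, 10, 20, 25, 50, 100.
Test each divisor d:
45^1 ≡ 45
45^2 ≡ 5
45^4 ≡ 25
45^5 ≡ 14
45^10 ≡ 95
45^20 ≡ 36
45^25 ≡ 100
45^50 ≡ 1
The order of 45 is 50, so the subgroup it generates has 50 elements.
[(Z/101Z)^× : ⟨45⟩] = 100/50 = 2.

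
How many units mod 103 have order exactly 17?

16

φ(103) = 103 − 1 = 102 = 2 · 3 · 17.
In a cyclic group of order 102, there are φ(d) elements of order d for each divisor d of 102, and zero for non-divisors.
17 | 102, and φ(17) = 17 − 1 = 16.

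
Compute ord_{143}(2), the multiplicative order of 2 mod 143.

60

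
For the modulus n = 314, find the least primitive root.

φ(314) = φ(2)·φ(157) = 1·156 = 156 = 2^2 · 3 · 13.
g is a primitive root iff g^(156/q) ≢ 1 (mod 314) for each prime q ∈ {2, 3, 13}.
g = 2: gcd(2, 314) = 2 > 1, not a unit — skip.
g = 3: 3^78 ≡ 1 — hits 1, so not a primitive root.
g = 4: gcd(4, 314) = 2 > 1, not a unit — skip.
g = 5: 5^78 ≡ 313; 5^52 ≡ 169; 5^12 ≡ 287 — none is 1, so 5 is a primitive root.
Hence the least primitive root of 314 is 5.

5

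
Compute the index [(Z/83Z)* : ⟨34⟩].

ord(34) | φ(83) = 83 − 1 = 82 = 2 · 41.
Divisors of 82: 1, 2, 41, 82.
Check 34^d mod 83 for each divisor in increasing order:
34^1 ≡ 34 (mod 83)
34^2 ≡ 77 (mod 83)
34^41 ≡ 82 (mod 83)
34^82 ≡ 1 (mod 83) ✓
So ord_83(34) = 82, hence |⟨34⟩| = 82.
The index is φ(83) / ord(34) = 82 / 82 = 1.

1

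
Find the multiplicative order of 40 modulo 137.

The order of 40 must divide φ(137) = 137 − 1 = 136 = 2^3 · 17.
Divisors of 136: 1, 2, 4, 8, 17, 34, 68, 136.
Compute 40^d (mod 137) for the divisors d until we hit 1:
40^1 ≡ 40
40^2 ≡ 93
40^4 ≡ 18
40^8 ≡ 50
40^17 ≡ 127
40^34 ≡ 100
40^68 ≡ 136
40^136 ≡ 1
The smallest such exponent is 136, so the order of 40 is 136.

136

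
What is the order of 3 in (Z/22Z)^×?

5

Since 3 ∈ (Z/22Z)^×, its order divides φ(22) = φ(2)·φ(11) = 1·10 = 10 = 2 · 5.
Divisors of 10: 1, 2, 5, 10.
Test each divisor d:
3^1 ≡ 3 (mod 22)
3^2 ≡ 9 (mod 22)
3^5 ≡ 1 (mod 22) ✓
Therefore the multiplicative order of 3 modulo 22 is 5.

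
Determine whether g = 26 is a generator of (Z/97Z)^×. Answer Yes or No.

φ(97) = 97 − 1 = 96 = 2^5 · 3.
An element g generates (Z/97Z)^× iff g^(96/q) ≢ 1 (mod 97) for each prime q ∈ {2, 3}.
26^48 ≡ 96 (mod 97)  [q = 2: ≢ 1 ✓]
26^32 ≡ 61 (mod 97)  [q = 3: ≢ 1 ✓]
All checks pass, so 26 has order 96 and is a primitive root modulo 97.

Yes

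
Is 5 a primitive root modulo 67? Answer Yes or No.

No

φ(67) = 67 − 1 = 66 = 2 · 3 · 11.
Test 5^(66/q) mod 67 for each prime factor q of 66:
5^33 ≡ 66 (mod 67)  [q = 2: ≢ 1 ✓]
5^22 ≡ 1 (mod 67)  [q = 3: ≡ 1 ✗]
5^6 ≡ 14 (mod 67)  [q = 11: ≢ 1 ✓]
The check at q = 3 fails, so 5 generates a proper subgroup.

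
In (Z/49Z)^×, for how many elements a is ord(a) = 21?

φ(49) = φ(7^2) = 7·(7−1) = 42 = 2 · 3 · 7.
In a cyclic group of order 42, there are φ(d) elements of order d for each divisor d of 42, and zero for non-divisors.
21 = 3 · 7 divides 42, and φ(21) = 12.

12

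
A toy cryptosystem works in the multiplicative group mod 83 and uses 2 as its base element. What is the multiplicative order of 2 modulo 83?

82

By Lagrange's theorem, ord_83(2) divides φ(83) = 83 − 1 = 82 = 2 · 41.
Divisors of 82: 1, 2, 41, 82.
Test each divisor d:
2^1 ≡ 2 (mod 83)
2^2 ≡ 4 (mod 83)
2^41 ≡ 82 (mod 83)
2^82 ≡ 1 (mod 83) ✓
Therefore the multiplicative order of 2 modulo 83 is 82.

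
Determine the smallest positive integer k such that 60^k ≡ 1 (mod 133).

18

By Lagrange's theorem, ord_133(60) divides φ(133) = φ(7·19) = (7−1)·(19−1) = 6·18 = 108 = 2^2 · 3^3.
Divisors of 108: 1, 2, 3, 4, 6, 9, 12, 18, 27, 36, 54, 108.
Test each divisor d:
60^1 ≡ 60
60^2 ≡ 9
60^3 ≡ 8
60^4 ≡ 81
60^6 ≡ 64
60^9 ≡ 113
60^12 ≡ 106
60^18 ≡ 1
So ord_133(60) = 18.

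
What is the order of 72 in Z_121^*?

110

By Lagrange's theorem, ord_121(72) divides φ(121) = φ(11^2) = 11·(11−1) = 110 = 2 · 5 · 11.
Divisors of 110: 1, 2, 5, 10, 11, 22, 55, 110.
Test each divisor d:
72^1 ≡ 72
72^2 ≡ 102
72^5 ≡ 98
72^10 ≡ 45
72^11 ≡ 94
72^22 ≡ 3
72^55 ≡ 120
72^110 ≡ 1
Hence ord(72) = 110.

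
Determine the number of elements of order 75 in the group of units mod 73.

0

φ(73) = 73 − 1 = 72 = 2^3 · 3^2.
In a cyclic group of order 72, there are φ(d) elements of order d for each divisor d of 72, and zero for non-divisors.
Here 72 is not a multiple of 75, so there are no elements of order 75.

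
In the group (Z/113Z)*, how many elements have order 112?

48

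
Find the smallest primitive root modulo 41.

6

φ(41) = 41 − 1 = 40 = 2^3 · 5.
g is a primitive root iff g^(40/q) ≢ 1 (mod 41) for each prime q ∈ {2, 5}.
g = 2: 2^20 ≡ 1 — hits 1, so not a primitive root.
g = 3: 3^20 ≡ 40; 3^8 ≡ 1 — hits 1, so not a primitive root.
g = 4: 4^20 ≡ 1 — hits 1, so not a primitive root.
g = 5: 5^20 ≡ 1 — hits 1, so not a primitive root.
g = 6: 6^20 ≡ 40; 6^8 ≡ 10 — none is 1, so 6 is a primitive root.
The smallest primitive root modulo 41 is 6.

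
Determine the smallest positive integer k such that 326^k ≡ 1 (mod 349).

174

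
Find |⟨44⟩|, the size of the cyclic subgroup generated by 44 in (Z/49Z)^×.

21

ord(44) | φ(49) = φ(7^2) = 7·(7−1) = 42 = 2 · 3 · 7.
Divisors of 42: 1, 2, 3, 6, 7, 14, 21, 42.
Compute 44^d (mod 49) for the divisors d until we hit 1:
44^1 ≡ 44 (mod 49)
44^2 ≡ 25 (mod 49)
44^3 ≡ 22 (mod 49)
44^6 ≡ 43 (mod 49)
44^7 ≡ 30 (mod 49)
44^14 ≡ 18 (mod 49)
44^21 ≡ 1 (mod 49) ✓
So ord_49(44) = 21.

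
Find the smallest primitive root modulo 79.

φ(79) = 79 − 1 = 78 = 2 · 3 · 13.
Test candidates g = 2, 3, … against the prime factors q ∈ {2, 3, 13} of φ(79): g is a generator iff g^(78/q) ≢ 1 for every such q.
g = 2: 2^39 ≡ 1 — hits 1, so not a primitive root.
g = 3: 3^39 ≡ 78; 3^26 ≡ 23; 3^6 ≡ 18 — none is 1, so 3 is a primitive root.
So 3 is the smallest generator of (Z/79Z)^×.

3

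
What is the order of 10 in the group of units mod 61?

60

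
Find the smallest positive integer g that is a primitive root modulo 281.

φ(281) = 281 − 1 = 280 = 2^3 · 5 · 7.
Test candidates g = 2, 3, … against the prime factors q ∈ {2, 5, 7} of φ(281): g is a generator iff g^(280/q) ≢ 1 for every such q.
g = 2: 2^140 ≡ 1 — hits 1, so not a primitive root.
g = 3: 3^140 ≡ 280; 3^56 ≡ 86; 3^40 ≡ 249 — none is 1, so 3 is a primitive root.
Hence the least primitive root of 281 is 3.

3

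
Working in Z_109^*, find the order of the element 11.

ord(11) | φ(109) = 109 − 1 = 108 = 2^2 · 3^3.
Divisors of 108: 1, 2, 3, 4, 6, 9, 12, 18, 27, 36, 54, 108.
Test each divisor d:
11^1 ≡ 11 (mod 109)
11^2 ≡ 12 (mod 109)
11^3 ≡ 23 (mod 109)
11^4 ≡ 35 (mod 109)
11^6 ≡ 93 (mod 109)
11^9 ≡ 68 (mod 109)
11^12 ≡ 38 (mod 109)
11^18 ≡ 46 (mod 109)
11^27 ≡ 76 (mod 109)
11^36 ≡ 45 (mod 109)
11^54 ≡ 108 (mod 109)
11^108 ≡ 1 (mod 109) ✓
So ord_109(11) = 108.

108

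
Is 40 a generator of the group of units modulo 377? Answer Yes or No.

No

377 = 13 · 29 is a product of two distinct odd primes, so (Z/377Z)^× ≅ (Z/13Z)^× × (Z/29Z)^× is not cyclic.
No primitive root modulo 377 exists; in particular 40 is not one.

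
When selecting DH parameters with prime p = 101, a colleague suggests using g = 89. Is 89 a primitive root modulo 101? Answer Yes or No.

Yes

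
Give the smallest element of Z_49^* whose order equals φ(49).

3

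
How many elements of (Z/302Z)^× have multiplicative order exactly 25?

20

φ(302) = φ(2)·φ(151) = 1·150 = 150 = 2 · 3 · 5^2.
(Z/302Z)^× is cyclic (|G| = 150); a cyclic group of order m has exactly φ(d) elements of each order d | m, and none otherwise.
25 = 5^2 divides 150, and φ(25) = 20.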